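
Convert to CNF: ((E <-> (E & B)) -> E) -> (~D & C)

((E <-> (E & B)) -> E) -> (~D & C)
≡ ~((E <-> (E & B)) -> E) | (~D & C)   — eliminate ->
≡ ~(~(E <-> (E & B)) | E) | (~D & C)   — eliminate ->
≡ ~(~((E -> (E & B)) & ((E & B) -> E)) | E) | (~D & C)   — eliminate <->
≡ ~(~((~E | (E & B)) & ((E & B) -> E)) | E) | (~D & C)   — eliminate ->
≡ ~(~((~E | (E & B)) & (~(E & B) | E)) | E) | (~D & C)   — eliminate ->
≡ (~~((~E | (E & B)) & (~(E & B) | E)) & ~E) | (~D & C)   — De Morgan
≡ ((~E | (E & B)) & (~(E & B) | E) & ~E) | (~D & C)   — double negation
≡ ((~E | (E & B)) & (~E | ~B | E) & ~E) | (~D & C)   — De Morgan
≡ (~E | E | ~D) & (~E | E | C) & (~E | B | ~D) & (~E | B | C) & (~E | ~B | E | ~D) & (~E | ~B | E | C) & (~E | ~D) & (~E | C)   — distribute | over &
≡ (~E | ~D) & (~E | C)   — simplify

(~E | ~D) & (~E | C)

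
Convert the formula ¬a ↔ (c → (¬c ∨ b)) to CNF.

(a ∨ ¬c ∨ b) ∧ (c ∨ ¬a) ∧ (¬b ∨ ¬a)

¬a ↔ (c → (¬c ∨ b))
≡ (¬a → (c → (¬c ∨ b))) ∧ ((c → (¬c ∨ b)) → ¬a)
≡ (¬¬a ∨ (c → (¬c ∨ b))) ∧ ((c → (¬c ∨ b)) → ¬a)
≡ (¬¬a ∨ ¬c ∨ ¬c ∨ b) ∧ ((c → (¬c ∨ b)) → ¬a)
≡ (¬¬a ∨ ¬c ∨ ¬c ∨ b) ∧ (¬(c → (¬c ∨ b)) ∨ ¬a)
≡ (¬¬a ∨ ¬c ∨ ¬c ∨ b) ∧ (¬(¬c ∨ ¬c ∨ b) ∨ ¬a)
≡ (a ∨ ¬c ∨ ¬c ∨ b) ∧ (¬(¬c ∨ ¬c ∨ b) ∨ ¬a)
≡ (a ∨ ¬c ∨ ¬c ∨ b) ∧ ((¬¬c ∧ ¬¬c ∧ ¬b) ∨ ¬a)
≡ (a ∨ ¬c ∨ ¬c ∨ b) ∧ ((c ∧ ¬¬c ∧ ¬b) ∨ ¬a)
≡ (a ∨ ¬c ∨ ¬c ∨ b) ∧ ((c ∧ c ∧ ¬b) ∨ ¬a)
≡ (a ∨ ¬c ∨ ¬c ∨ b) ∧ (c ∨ ¬a) ∧ (c ∨ ¬a) ∧ (¬b ∨ ¬a)
≡ (a ∨ ¬c ∨ b) ∧ (c ∨ ¬a) ∧ (¬b ∨ ¬a)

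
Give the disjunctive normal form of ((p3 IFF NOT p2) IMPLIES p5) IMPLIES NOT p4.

((p3 IFF NOT p2) IMPLIES p5) IMPLIES NOT p4
= NOT ((p3 IFF NOT p2) IMPLIES p5) OR NOT p4   — eliminate IMPLIES
= NOT (NOT (p3 IFF NOT p2) OR p5) OR NOT p4   — eliminate IMPLIES
= NOT (NOT ((p3 IMPLIES NOT p2) AND (NOT p2 IMPLIES p3)) OR p5) OR NOT p4   — eliminate IFF
= NOT (NOT ((NOT p3 OR NOT p2) AND (NOT p2 IMPLIES p3)) OR p5) OR NOT p4   — eliminate IMPLIES
= NOT (NOT ((NOT p3 OR NOT p2) AND (NOT NOT p2 OR p3)) OR p5) OR NOT p4   — eliminate IMPLIES
= (NOT NOT ((NOT p3 OR NOT p2) AND (NOT NOT p2 OR p3)) AND NOT p5) OR NOT p4   — De Morgan
= ((NOT p3 OR NOT p2) AND (NOT NOT p2 OR p3) AND NOT p5) OR NOT p4   — double negation
= ((NOT p3 OR NOT p2) AND (p2 OR p3) AND NOT p5) OR NOT p4   — double negation
= (NOT p3 AND p2 AND NOT p5) OR (NOT p3 AND p3 AND NOT p5) OR (NOT p2 AND p2 AND NOT p5) OR (NOT p2 AND p3 AND NOT p5) OR NOT p4   — distribute AND over OR
= (NOT p3 AND p2 AND NOT p5) OR (NOT p2 AND p3 AND NOT p5) OR NOT p4   — simplify

(NOT p3 AND p2 AND NOT p5) OR (NOT p2 AND p3 AND NOT p5) OR NOT p4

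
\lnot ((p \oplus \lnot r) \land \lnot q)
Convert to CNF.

\lnot ((p \oplus \lnot r) \land \lnot q)
= \lnot ((p \lor \lnot r) \land \lnot (p \land \lnot r) \land \lnot q)   (expand \oplus)
= \lnot (p \lor \lnot r) \lor \lnot \lnot (p \land \lnot r) \lor \lnot \lnot q   (De Morgan)
= (\lnot p \land \lnot \lnot r) \lor \lnot \lnot (p \land \lnot r) \lor \lnot \lnot q   (De Morgan)
= (\lnot p \land r) \lor \lnot \lnot (p \land \lnot r) \lor \lnot \lnot q   (double negation)
= (\lnot p \land r) \lor (p \land \lnot r) \lor \lnot \lnot q   (double negation)
= (\lnot p \land r) \lor (p \land \lnot r) \lor q   (double negation)
= (\lnot p \lor p \lor q) \land (\lnot p \lor \lnot r \lor q) \land (r \lor p \lor q) \land (r \lor \lnot r \lor q)   (distribute \lor over \land)
= (\lnot p \lor \lnot r \lor q) \land (r \lor p \lor q)   (simplify)

(\lnot p \lor \lnot r \lor q) \land (r \lor p \lor q)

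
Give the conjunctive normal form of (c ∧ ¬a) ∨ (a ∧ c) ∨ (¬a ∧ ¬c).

c ∨ ¬a

(c ∧ ¬a) ∨ (a ∧ c) ∨ (¬a ∧ ¬c)
≡ (c ∨ a ∨ ¬a) ∧ (c ∨ a ∨ ¬c) ∧ (c ∨ c ∨ ¬a) ∧ (c ∨ c ∨ ¬c) ∧ (¬a ∨ a ∨ ¬a) ∧ (¬a ∨ a ∨ ¬c) ∧ (¬a ∨ c ∨ ¬a) ∧ (¬a ∨ c ∨ ¬c)   — distribute ∨ over ∧
≡ c ∨ ¬a   — simplify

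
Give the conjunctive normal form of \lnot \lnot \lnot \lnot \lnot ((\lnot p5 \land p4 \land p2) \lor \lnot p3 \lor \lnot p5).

p3 \land p5

\lnot \lnot \lnot \lnot \lnot ((\lnot p5 \land p4 \land p2) \lor \lnot p3 \lor \lnot p5)
≡ \lnot \lnot \lnot ((\lnot p5 \land p4 \land p2) \lor \lnot p3 \lor \lnot p5)   [double negation]
≡ \lnot ((\lnot p5 \land p4 \land p2) \lor \lnot p3 \lor \lnot p5)   [double negation]
≡ \lnot (\lnot p5 \land p4 \land p2) \land \lnot \lnot p3 \land \lnot \lnot p5   [De Morgan]
≡ (\lnot \lnot p5 \lor \lnot p4 \lor \lnot p2) \land \lnot \lnot p3 \land \lnot \lnot p5   [De Morgan]
≡ (p5 \lor \lnot p4 \lor \lnot p2) \land \lnot \lnot p3 \land \lnot \lnot p5   [double negation]
≡ (p5 \lor \lnot p4 \lor \lnot p2) \land p3 \land \lnot \lnot p5   [double negation]
≡ (p5 \lor \lnot p4 \lor \lnot p2) \land p3 \land p5   [double negation]
≡ p3 \land p5   [simplify]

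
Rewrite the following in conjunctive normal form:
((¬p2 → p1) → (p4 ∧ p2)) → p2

p2 ∨ p1

((¬p2 → p1) → (p4 ∧ p2)) → p2
≡ ¬((¬p2 → p1) → (p4 ∧ p2)) ∨ p2   (eliminate →)
≡ ¬(¬(¬p2 → p1) ∨ (p4 ∧ p2)) ∨ p2   (eliminate →)
≡ ¬(¬(¬¬p2 ∨ p1) ∨ (p4 ∧ p2)) ∨ p2   (eliminate →)
≡ (¬¬(¬¬p2 ∨ p1) ∧ ¬(p4 ∧ p2)) ∨ p2   (De Morgan)
≡ ((¬¬p2 ∨ p1) ∧ ¬(p4 ∧ p2)) ∨ p2   (double negation)
≡ ((p2 ∨ p1) ∧ ¬(p4 ∧ p2)) ∨ p2   (double negation)
≡ ((p2 ∨ p1) ∧ (¬p4 ∨ ¬p2)) ∨ p2   (De Morgan)
≡ (p2 ∨ p1 ∨ p2) ∧ (¬p4 ∨ ¬p2 ∨ p2)   (distribute ∨ over ∧)
≡ p2 ∨ p1   (simplify)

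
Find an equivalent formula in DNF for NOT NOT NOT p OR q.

NOT NOT NOT p OR q
≡ NOT p OR q   [double negation]

NOT p OR q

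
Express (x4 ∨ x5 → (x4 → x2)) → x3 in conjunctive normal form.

(x4 ∨ x5 → (x4 → x2)) → x3
≡ ¬(x4 ∨ x5 → (x4 → x2)) ∨ x3   [eliminate →]
≡ ¬(¬(x4 ∨ x5) ∨ (x4 → x2)) ∨ x3   [eliminate →]
≡ ¬(¬(x4 ∨ x5) ∨ ¬x4 ∨ x2) ∨ x3   [eliminate →]
≡ ¬¬(x4 ∨ x5) ∧ ¬¬x4 ∧ ¬x2 ∨ x3   [De Morgan]
≡ (x4 ∨ x5) ∧ ¬¬x4 ∧ ¬x2 ∨ x3   [double negation]
≡ (x4 ∨ x5) ∧ x4 ∧ ¬x2 ∨ x3   [double negation]
≡ (x4 ∨ x5 ∨ x3) ∧ (x4 ∨ x3) ∧ (¬x2 ∨ x3)   [distribute ∨ over ∧]
≡ (x4 ∨ x3) ∧ (¬x2 ∨ x3)   [simplify]

(x4 ∨ x3) ∧ (¬x2 ∨ x3)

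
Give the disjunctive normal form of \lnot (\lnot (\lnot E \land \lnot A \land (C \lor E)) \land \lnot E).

\lnot (\lnot (\lnot E \land \lnot A \land (C \lor E)) \land \lnot E)
⇔ \lnot \lnot (\lnot E \land \lnot A \land (C \lor E)) \lor \lnot \lnot E   [De Morgan]
⇔ (\lnot E \land \lnot A \land (C \lor E)) \lor \lnot \lnot E   [double negation]
⇔ (\lnot E \land \lnot A \land (C \lor E)) \lor E   [double negation]
⇔ (\lnot E \land \lnot A \land C) \lor (\lnot E \land \lnot A \land E) \lor E   [distribute \land over \lor]
⇔ (\lnot E \land \lnot A \land C) \lor E   [simplify]

(\lnot E \land \lnot A \land C) \lor E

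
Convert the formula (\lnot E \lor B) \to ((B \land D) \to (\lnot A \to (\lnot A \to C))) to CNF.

(\lnot E \lor B) \to ((B \land D) \to (\lnot A \to (\lnot A \to C)))
= \lnot (\lnot E \lor B) \lor ((B \land D) \to (\lnot A \to (\lnot A \to C)))   [eliminate \to]
= \lnot (\lnot E \lor B) \lor \lnot (B \land D) \lor (\lnot A \to (\lnot A \to C))   [eliminate \to]
= \lnot (\lnot E \lor B) \lor \lnot (B \land D) \lor \lnot \lnot A \lor (\lnot A \to C)   [eliminate \to]
= \lnot (\lnot E \lor B) \lor \lnot (B \land D) \lor \lnot \lnot A \lor \lnot \lnot A \lor C   [eliminate \to]
= (\lnot \lnot E \land \lnot B) \lor \lnot (B \land D) \lor \lnot \lnot A \lor \lnot \lnot A \lor C   [De Morgan]
= (E \land \lnot B) \lor \lnot (B \land D) \lor \lnot \lnot A \lor \lnot \lnot A \lor C   [double negation]
= (E \land \lnot B) \lor \lnot B \lor \lnot D \lor \lnot \lnot A \lor \lnot \lnot A \lor C   [De Morgan]
= (E \land \lnot B) \lor \lnot B \lor \lnot D \lor A \lor \lnot \lnot A \lor C   [double negation]
= (E \land \lnot B) \lor \lnot B \lor \lnot D \lor A \lor A \lor C   [double negation]
= (E \lor \lnot B \lor \lnot D \lor A \lor A \lor C) \land (\lnot B \lor \lnot B \lor \lnot D \lor A \lor A \lor C)   [distribute \lor over \land]
= \lnot B \lor \lnot D \lor A \lor C   [simplify]

\lnot B \lor \lnot D \lor A \lor C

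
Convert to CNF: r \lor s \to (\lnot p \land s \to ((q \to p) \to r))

r \lor s \to (\lnot p \land s \to ((q \to p) \to r))
≡ \lnot (r \lor s) \lor (\lnot p \land s \to ((q \to p) \to r))   (eliminate \to)
≡ \lnot (r \lor s) \lor \lnot (\lnot p \land s) \lor ((q \to p) \to r)   (eliminate \to)
≡ \lnot (r \lor s) \lor \lnot (\lnot p \land s) \lor \lnot (q \to p) \lor r   (eliminate \to)
≡ \lnot (r \lor s) \lor \lnot (\lnot p \land s) \lor \lnot (\lnot q \lor p) \lor r   (eliminate \to)
≡ \lnot r \land \lnot s \lor \lnot (\lnot p \land s) \lor \lnot (\lnot q \lor p) \lor r   (De Morgan)
≡ \lnot r \land \lnot s \lor \lnot \lnot p \lor \lnot s \lor \lnot (\lnot q \lor p) \lor r   (De Morgan)
≡ \lnot r \land \lnot s \lor p \lor \lnot s \lor \lnot (\lnot q \lor p) \lor r   (double negation)
≡ \lnot r \land \lnot s \lor p \lor \lnot s \lor \lnot \lnot q \land \lnot p \lor r   (De Morgan)
≡ \lnot r \land \lnot s \lor p \lor \lnot s \lor q \land \lnot p \lor r   (double negation)
≡ (\lnot r \lor p \lor \lnot s \lor q \lor r) \land (\lnot r \lor p \lor \lnot s \lor \lnot p \lor r) \land (\lnot s \lor p \lor \lnot s \lor q \lor r) \land (\lnot s \lor p \lor \lnot s \lor \lnot p \lor r)   (distribute \lor over \land)
≡ \lnot s \lor p \lor q \lor r   (simplify)

\lnot s \lor p \lor q \lor r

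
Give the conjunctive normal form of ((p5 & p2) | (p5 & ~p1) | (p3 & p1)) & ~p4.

((p5 & p2) | (p5 & ~p1) | (p3 & p1)) & ~p4
= (p5 | p5 | p3) & (p5 | p5 | p1) & (p5 | ~p1 | p3) & (p5 | ~p1 | p1) & (p2 | p5 | p3) & (p2 | p5 | p1) & (p2 | ~p1 | p3) & (p2 | ~p1 | p1) & ~p4
= (p5 | p3) & (p5 | p1) & (p2 | ~p1 | p3) & ~p4

(p5 | p3) & (p5 | p1) & (p2 | ~p1 | p3) & ~p4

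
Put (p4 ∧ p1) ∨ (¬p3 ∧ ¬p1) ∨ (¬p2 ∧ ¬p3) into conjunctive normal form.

(p4 ∨ ¬p3) ∧ (p4 ∨ ¬p1 ∨ ¬p2) ∧ (p1 ∨ ¬p3)

(p4 ∧ p1) ∨ (¬p3 ∧ ¬p1) ∨ (¬p2 ∧ ¬p3)
≡ (p4 ∨ ¬p3 ∨ ¬p2) ∧ (p4 ∨ ¬p3 ∨ ¬p3) ∧ (p4 ∨ ¬p1 ∨ ¬p2) ∧ (p4 ∨ ¬p1 ∨ ¬p3) ∧ (p1 ∨ ¬p3 ∨ ¬p2) ∧ (p1 ∨ ¬p3 ∨ ¬p3) ∧ (p1 ∨ ¬p1 ∨ ¬p2) ∧ (p1 ∨ ¬p1 ∨ ¬p3)   — distribute ∨ over ∧
≡ (p4 ∨ ¬p3) ∧ (p4 ∨ ¬p1 ∨ ¬p2) ∧ (p1 ∨ ¬p3)   — simplify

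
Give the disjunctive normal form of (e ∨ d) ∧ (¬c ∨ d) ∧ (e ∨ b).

(e ∧ ¬c) ∨ (e ∧ d) ∨ (d ∧ b)

(e ∨ d) ∧ (¬c ∨ d) ∧ (e ∨ b)
= (e ∧ ¬c ∧ e) ∨ (e ∧ ¬c ∧ b) ∨ (e ∧ d ∧ e) ∨ (e ∧ d ∧ b) ∨ (d ∧ ¬c ∧ e) ∨ (d ∧ ¬c ∧ b) ∨ (d ∧ d ∧ e) ∨ (d ∧ d ∧ b)   [distribute ∧ over ∨]
= (e ∧ ¬c) ∨ (e ∧ d) ∨ (d ∧ b)   [simplify]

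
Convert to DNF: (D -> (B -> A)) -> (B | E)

(D -> (B -> A)) -> (B | E)
≡ ~(D -> (B -> A)) | B | E   [eliminate ->]
≡ ~(~D | (B -> A)) | B | E   [eliminate ->]
≡ ~(~D | ~B | A) | B | E   [eliminate ->]
≡ (~~D & ~~B & ~A) | B | E   [De Morgan]
≡ (D & ~~B & ~A) | B | E   [double negation]
≡ (D & B & ~A) | B | E   [double negation]
≡ B | E   [simplify]

B | E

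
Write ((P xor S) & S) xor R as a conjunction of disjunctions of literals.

((P xor S) & S) xor R
≡ (((P xor S) & S) | R) & ~((P xor S) & S & R)   — expand xor
≡ (((P | S) & ~(P & S) & S) | R) & ~((P xor S) & S & R)   — expand xor
≡ (((P | S) & ~(P & S) & S) | R) & ~((P | S) & ~(P & S) & S & R)   — expand xor
≡ (((P | S) & (~P | ~S) & S) | R) & ~((P | S) & ~(P & S) & S & R)   — De Morgan
≡ (((P | S) & (~P | ~S) & S) | R) & (~(P | S) | ~~(P & S) | ~S | ~R)   — De Morgan
≡ (((P | S) & (~P | ~S) & S) | R) & ((~P & ~S) | ~~(P & S) | ~S | ~R)   — De Morgan
≡ (((P | S) & (~P | ~S) & S) | R) & ((~P & ~S) | (P & S) | ~S | ~R)   — double negation
≡ (P | S | R) & (~P | ~S | R) & (S | R) & (~P | P | ~S | ~R) & (~P | S | ~S | ~R) & (~S | P | ~S | ~R) & (~S | S | ~S | ~R)   — distribute | over &
≡ (~P | ~S | R) & (S | R) & (~S | P | ~R)   — simplify

(~P | ~S | R) & (S | R) & (~S | P | ~R)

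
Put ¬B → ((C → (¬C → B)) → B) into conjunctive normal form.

¬B → ((C → (¬C → B)) → B)
⇔ ¬¬B ∨ ((C → (¬C → B)) → B)   — eliminate →
⇔ ¬¬B ∨ ¬(C → (¬C → B)) ∨ B   — eliminate →
⇔ ¬¬B ∨ ¬(¬C ∨ (¬C → B)) ∨ B   — eliminate →
⇔ ¬¬B ∨ ¬(¬C ∨ ¬¬C ∨ B) ∨ B   — eliminate →
⇔ B ∨ ¬(¬C ∨ ¬¬C ∨ B) ∨ B   — double negation
⇔ B ∨ (¬¬C ∧ ¬¬¬C ∧ ¬B) ∨ B   — De Morgan
⇔ B ∨ (C ∧ ¬¬¬C ∧ ¬B) ∨ B   — double negation
⇔ B ∨ (C ∧ ¬C ∧ ¬B) ∨ B   — double negation
⇔ (B ∨ C ∨ B) ∧ (B ∨ ¬C ∨ B) ∧ (B ∨ ¬B ∨ B)   — distribute ∨ over ∧
⇔ (B ∨ C) ∧ (B ∨ ¬C)   — simplify

(B ∨ C) ∧ (B ∨ ¬C)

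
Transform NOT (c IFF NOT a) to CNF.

(c OR NOT a) AND (a OR NOT c)

NOT (c IFF NOT a)
⇔ NOT ((c IMPLIES NOT a) AND (NOT a IMPLIES c))
⇔ NOT ((NOT c OR NOT a) AND (NOT a IMPLIES c))
⇔ NOT ((NOT c OR NOT a) AND (NOT NOT a OR c))
⇔ NOT (NOT c OR NOT a) OR NOT (NOT NOT a OR c)
⇔ (NOT NOT c AND NOT NOT a) OR NOT (NOT NOT a OR c)
⇔ (c AND NOT NOT a) OR NOT (NOT NOT a OR c)
⇔ (c AND a) OR NOT (NOT NOT a OR c)
⇔ (c AND a) OR (NOT NOT NOT a AND NOT c)
⇔ (c AND a) OR (NOT a AND NOT c)
⇔ (c OR NOT a) AND (c OR NOT c) AND (a OR NOT a) AND (a OR NOT c)
⇔ (c OR NOT a) AND (a OR NOT c)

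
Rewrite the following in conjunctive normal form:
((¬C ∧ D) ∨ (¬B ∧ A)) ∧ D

((¬C ∧ D) ∨ (¬B ∧ A)) ∧ D
= (¬C ∨ ¬B) ∧ (¬C ∨ A) ∧ (D ∨ ¬B) ∧ (D ∨ A) ∧ D   (distribute ∨ over ∧)
= (¬C ∨ ¬B) ∧ (¬C ∨ A) ∧ D   (simplify)

(¬C ∨ ¬B) ∧ (¬C ∨ A) ∧ D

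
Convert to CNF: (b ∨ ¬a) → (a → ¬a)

(b ∨ ¬a) → (a → ¬a)
= ¬(b ∨ ¬a) ∨ (a → ¬a)   [eliminate →]
= ¬(b ∨ ¬a) ∨ ¬a ∨ ¬a   [eliminate →]
= (¬b ∧ ¬¬a) ∨ ¬a ∨ ¬a   [De Morgan]
= (¬b ∧ a) ∨ ¬a ∨ ¬a   [double negation]
= (¬b ∨ ¬a ∨ ¬a) ∧ (a ∨ ¬a ∨ ¬a)   [distribute ∨ over ∧]
= ¬b ∨ ¬a   [simplify]

¬b ∨ ¬a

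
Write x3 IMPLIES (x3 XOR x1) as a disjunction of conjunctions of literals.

NOT x3 OR (x3 AND NOT x1)

x3 IMPLIES (x3 XOR x1)
≡ NOT x3 OR (x3 XOR x1)   [eliminate IMPLIES]
≡ NOT x3 OR (x3 AND NOT x1) OR (NOT x3 AND x1)   [expand XOR]
≡ NOT x3 OR (x3 AND NOT x1)   [simplify]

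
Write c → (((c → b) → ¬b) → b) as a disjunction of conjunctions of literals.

¬c ∨ b

c → (((c → b) → ¬b) → b)
≡ ¬c ∨ (((c → b) → ¬b) → b)   — eliminate →
≡ ¬c ∨ ¬((c → b) → ¬b) ∨ b   — eliminate →
≡ ¬c ∨ ¬(¬(c → b) ∨ ¬b) ∨ b   — eliminate →
≡ ¬c ∨ ¬(¬(¬c ∨ b) ∨ ¬b) ∨ b   — eliminate →
≡ ¬c ∨ (¬¬(¬c ∨ b) ∧ ¬¬b) ∨ b   — De Morgan
≡ ¬c ∨ ((¬c ∨ b) ∧ ¬¬b) ∨ b   — double negation
≡ ¬c ∨ ((¬c ∨ b) ∧ b) ∨ b   — double negation
≡ ¬c ∨ (¬c ∧ b) ∨ (b ∧ b) ∨ b   — distribute ∧ over ∨
≡ ¬c ∨ b   — simplify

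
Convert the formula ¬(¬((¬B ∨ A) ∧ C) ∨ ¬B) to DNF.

¬(¬((¬B ∨ A) ∧ C) ∨ ¬B)
⇔ ¬¬((¬B ∨ A) ∧ C) ∧ ¬¬B   [De Morgan]
⇔ (¬B ∨ A) ∧ C ∧ ¬¬B   [double negation]
⇔ (¬B ∨ A) ∧ C ∧ B   [double negation]
⇔ (¬B ∧ C ∧ B) ∨ (A ∧ C ∧ B)   [distribute ∧ over ∨]
⇔ A ∧ C ∧ B   [simplify]

A ∧ C ∧ B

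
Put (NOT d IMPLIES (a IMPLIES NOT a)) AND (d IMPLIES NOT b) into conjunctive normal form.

(d OR NOT a) AND (NOT d OR NOT b)

(NOT d IMPLIES (a IMPLIES NOT a)) AND (d IMPLIES NOT b)
≡ (NOT NOT d OR (a IMPLIES NOT a)) AND (d IMPLIES NOT b)   — eliminate IMPLIES
≡ (NOT NOT d OR NOT a OR NOT a) AND (d IMPLIES NOT b)   — eliminate IMPLIES
≡ (NOT NOT d OR NOT a OR NOT a) AND (NOT d OR NOT b)   — eliminate IMPLIES
≡ (d OR NOT a OR NOT a) AND (NOT d OR NOT b)   — double negation
≡ (d OR NOT a) AND (NOT d OR NOT b)   — simplify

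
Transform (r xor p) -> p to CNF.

~r | p

(r xor p) -> p
≡ ~(r xor p) | p   — eliminate ->
≡ ~((r | p) & ~(r & p)) | p   — expand xor
≡ ~(r | p) | ~~(r & p) | p   — De Morgan
≡ (~r & ~p) | ~~(r & p) | p   — De Morgan
≡ (~r & ~p) | (r & p) | p   — double negation
≡ (~r | r | p) & (~r | p | p) & (~p | r | p) & (~p | p | p)   — distribute | over &
≡ ~r | p   — simplify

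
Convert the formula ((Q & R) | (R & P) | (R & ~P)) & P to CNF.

R & P

((Q & R) | (R & P) | (R & ~P)) & P
= (Q | R | R) & (Q | R | ~P) & (Q | P | R) & (Q | P | ~P) & (R | R | R) & (R | R | ~P) & (R | P | R) & (R | P | ~P) & P
= R & P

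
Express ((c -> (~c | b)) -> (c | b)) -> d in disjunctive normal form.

(~c & ~b) | d

((c -> (~c | b)) -> (c | b)) -> d
≡ ~((c -> (~c | b)) -> (c | b)) | d   — eliminate ->
≡ ~(~(c -> (~c | b)) | c | b) | d   — eliminate ->
≡ ~(~(~c | ~c | b) | c | b) | d   — eliminate ->
≡ (~~(~c | ~c | b) & ~c & ~b) | d   — De Morgan
≡ ((~c | ~c | b) & ~c & ~b) | d   — double negation
≡ (~c & ~c & ~b) | (~c & ~c & ~b) | (b & ~c & ~b) | d   — distribute & over |
≡ (~c & ~b) | d   — simplify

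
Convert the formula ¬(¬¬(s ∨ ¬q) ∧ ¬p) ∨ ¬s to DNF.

p ∨ ¬s

¬(¬¬(s ∨ ¬q) ∧ ¬p) ∨ ¬s
= ¬¬¬(s ∨ ¬q) ∨ ¬¬p ∨ ¬s   [De Morgan]
= ¬(s ∨ ¬q) ∨ ¬¬p ∨ ¬s   [double negation]
= (¬s ∧ ¬¬q) ∨ ¬¬p ∨ ¬s   [De Morgan]
= (¬s ∧ q) ∨ ¬¬p ∨ ¬s   [double negation]
= (¬s ∧ q) ∨ p ∨ ¬s   [double negation]
= p ∨ ¬s   [simplify]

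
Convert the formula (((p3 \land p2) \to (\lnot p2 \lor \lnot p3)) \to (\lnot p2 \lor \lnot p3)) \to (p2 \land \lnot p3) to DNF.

(((p3 \land p2) \to (\lnot p2 \lor \lnot p3)) \to (\lnot p2 \lor \lnot p3)) \to (p2 \land \lnot p3)
≡ \lnot (((p3 \land p2) \to (\lnot p2 \lor \lnot p3)) \to (\lnot p2 \lor \lnot p3)) \lor (p2 \land \lnot p3)   — eliminate \to
≡ \lnot (\lnot ((p3 \land p2) \to (\lnot p2 \lor \lnot p3)) \lor \lnot p2 \lor \lnot p3) \lor (p2 \land \lnot p3)   — eliminate \to
≡ \lnot (\lnot (\lnot (p3 \land p2) \lor \lnot p2 \lor \lnot p3) \lor \lnot p2 \lor \lnot p3) \lor (p2 \land \lnot p3)   — eliminate \to
≡ (\lnot \lnot (\lnot (p3 \land p2) \lor \lnot p2 \lor \lnot p3) \land \lnot \lnot p2 \land \lnot \lnot p3) \lor (p2 \land \lnot p3)   — De Morgan
≡ ((\lnot (p3 \land p2) \lor \lnot p2 \lor \lnot p3) \land \lnot \lnot p2 \land \lnot \lnot p3) \lor (p2 \land \lnot p3)   — double negation
≡ ((\lnot p3 \lor \lnot p2 \lor \lnot p2 \lor \lnot p3) \land \lnot \lnot p2 \land \lnot \lnot p3) \lor (p2 \land \lnot p3)   — De Morgan
≡ ((\lnot p3 \lor \lnot p2 \lor \lnot p2 \lor \lnot p3) \land p2 \land \lnot \lnot p3) \lor (p2 \land \lnot p3)   — double negation
≡ ((\lnot p3 \lor \lnot p2 \lor \lnot p2 \lor \lnot p3) \land p2 \land p3) \lor (p2 \land \lnot p3)   — double negation
≡ (\lnot p3 \land p2 \land p3) \lor (\lnot p2 \land p2 \land p3) \lor (\lnot p2 \land p2 \land p3) \lor (\lnot p3 \land p2 \land p3) \lor (p2 \land \lnot p3)   — distribute \land over \lor
≡ p2 \land \lnot p3   — simplify

p2 \land \lnot p3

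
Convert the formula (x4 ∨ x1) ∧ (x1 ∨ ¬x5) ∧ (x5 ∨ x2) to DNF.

(x4 ∧ ¬x5 ∧ x2) ∨ (x1 ∧ x5) ∨ (x1 ∧ x2)

(x4 ∨ x1) ∧ (x1 ∨ ¬x5) ∧ (x5 ∨ x2)
= (x4 ∧ x1 ∧ x5) ∨ (x4 ∧ x1 ∧ x2) ∨ (x4 ∧ ¬x5 ∧ x5) ∨ (x4 ∧ ¬x5 ∧ x2) ∨ (x1 ∧ x1 ∧ x5) ∨ (x1 ∧ x1 ∧ x2) ∨ (x1 ∧ ¬x5 ∧ x5) ∨ (x1 ∧ ¬x5 ∧ x2)   [distribute ∧ over ∨]
= (x4 ∧ ¬x5 ∧ x2) ∨ (x1 ∧ x5) ∨ (x1 ∧ x2)   [simplify]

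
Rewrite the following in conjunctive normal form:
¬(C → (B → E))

C ∧ B ∧ ¬E

¬(C → (B → E))
= ¬(¬C ∨ (B → E))   [eliminate →]
= ¬(¬C ∨ ¬B ∨ E)   [eliminate →]
= ¬¬C ∧ ¬¬B ∧ ¬E   [De Morgan]
= C ∧ ¬¬B ∧ ¬E   [double negation]
= C ∧ B ∧ ¬E   [double negation]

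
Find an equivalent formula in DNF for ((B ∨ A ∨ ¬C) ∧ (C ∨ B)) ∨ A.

B ∨ A

((B ∨ A ∨ ¬C) ∧ (C ∨ B)) ∨ A
⇔ (B ∧ C) ∨ (B ∧ B) ∨ (A ∧ C) ∨ (A ∧ B) ∨ (¬C ∧ C) ∨ (¬C ∧ B) ∨ A
⇔ B ∨ A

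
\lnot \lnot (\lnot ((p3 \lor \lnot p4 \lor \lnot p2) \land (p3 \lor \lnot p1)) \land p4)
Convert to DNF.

(\lnot p3 \land p4 \land p2) \lor (\lnot p3 \land p1 \land p4)

\lnot \lnot (\lnot ((p3 \lor \lnot p4 \lor \lnot p2) \land (p3 \lor \lnot p1)) \land p4)
≡ \lnot ((p3 \lor \lnot p4 \lor \lnot p2) \land (p3 \lor \lnot p1)) \land p4   (double negation)
≡ (\lnot (p3 \lor \lnot p4 \lor \lnot p2) \lor \lnot (p3 \lor \lnot p1)) \land p4   (De Morgan)
≡ ((\lnot p3 \land \lnot \lnot p4 \land \lnot \lnot p2) \lor \lnot (p3 \lor \lnot p1)) \land p4   (De Morgan)
≡ ((\lnot p3 \land p4 \land \lnot \lnot p2) \lor \lnot (p3 \lor \lnot p1)) \land p4   (double negation)
≡ ((\lnot p3 \land p4 \land p2) \lor \lnot (p3 \lor \lnot p1)) \land p4   (double negation)
≡ ((\lnot p3 \land p4 \land p2) \lor (\lnot p3 \land \lnot \lnot p1)) \land p4   (De Morgan)
≡ ((\lnot p3 \land p4 \land p2) \lor (\lnot p3 \land p1)) \land p4   (double negation)
≡ (\lnot p3 \land p4 \land p2 \land p4) \lor (\lnot p3 \land p1 \land p4)   (distribute \land over \lor)
≡ (\lnot p3 \land p4 \land p2) \lor (\lnot p3 \land p1 \land p4)   (simplify)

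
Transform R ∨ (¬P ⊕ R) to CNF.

R ∨ (¬P ⊕ R)
⇔ R ∨ ((¬P ∨ R) ∧ ¬(¬P ∧ R))   [expand ⊕]
⇔ R ∨ ((¬P ∨ R) ∧ (¬¬P ∨ ¬R))   [De Morgan]
⇔ R ∨ ((¬P ∨ R) ∧ (P ∨ ¬R))   [double negation]
⇔ (R ∨ ¬P ∨ R) ∧ (R ∨ P ∨ ¬R)   [distribute ∨ over ∧]
⇔ R ∨ ¬P   [simplify]

R ∨ ¬P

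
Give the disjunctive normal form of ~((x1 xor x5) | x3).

(~x1 & ~x5 & ~x3) | (x5 & x1 & ~x3)

~((x1 xor x5) | x3)
= ~((x1 & ~x5) | (~x1 & x5) | x3)   (expand xor)
= ~(x1 & ~x5) & ~(~x1 & x5) & ~x3   (De Morgan)
= (~x1 | ~~x5) & ~(~x1 & x5) & ~x3   (De Morgan)
= (~x1 | x5) & ~(~x1 & x5) & ~x3   (double negation)
= (~x1 | x5) & (~~x1 | ~x5) & ~x3   (De Morgan)
= (~x1 | x5) & (x1 | ~x5) & ~x3   (double negation)
= (~x1 & x1 & ~x3) | (~x1 & ~x5 & ~x3) | (x5 & x1 & ~x3) | (x5 & ~x5 & ~x3)   (distribute & over |)
= (~x1 & ~x5 & ~x3) | (x5 & x1 & ~x3)   (simplify)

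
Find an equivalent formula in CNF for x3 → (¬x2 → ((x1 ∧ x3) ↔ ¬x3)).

¬x3 ∨ x2 ∨ ¬x1

x3 → (¬x2 → ((x1 ∧ x3) ↔ ¬x3))
≡ ¬x3 ∨ (¬x2 → ((x1 ∧ x3) ↔ ¬x3))   [eliminate →]
≡ ¬x3 ∨ ¬¬x2 ∨ ((x1 ∧ x3) ↔ ¬x3)   [eliminate →]
≡ ¬x3 ∨ ¬¬x2 ∨ (((x1 ∧ x3) → ¬x3) ∧ (¬x3 → (x1 ∧ x3)))   [eliminate ↔]
≡ ¬x3 ∨ ¬¬x2 ∨ ((¬(x1 ∧ x3) ∨ ¬x3) ∧ (¬x3 → (x1 ∧ x3)))   [eliminate →]
≡ ¬x3 ∨ ¬¬x2 ∨ ((¬(x1 ∧ x3) ∨ ¬x3) ∧ (¬¬x3 ∨ (x1 ∧ x3)))   [eliminate →]
≡ ¬x3 ∨ x2 ∨ ((¬(x1 ∧ x3) ∨ ¬x3) ∧ (¬¬x3 ∨ (x1 ∧ x3)))   [double negation]
≡ ¬x3 ∨ x2 ∨ ((¬x1 ∨ ¬x3 ∨ ¬x3) ∧ (¬¬x3 ∨ (x1 ∧ x3)))   [De Morgan]
≡ ¬x3 ∨ x2 ∨ ((¬x1 ∨ ¬x3 ∨ ¬x3) ∧ (x3 ∨ (x1 ∧ x3)))   [double negation]
≡ (¬x3 ∨ x2 ∨ ¬x1 ∨ ¬x3 ∨ ¬x3) ∧ (¬x3 ∨ x2 ∨ x3 ∨ x1) ∧ (¬x3 ∨ x2 ∨ x3 ∨ x3)   [distribute ∨ over ∧]
≡ ¬x3 ∨ x2 ∨ ¬x1   [simplify]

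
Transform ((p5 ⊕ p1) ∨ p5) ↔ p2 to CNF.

((p5 ⊕ p1) ∨ p5) ↔ p2
= (((p5 ⊕ p1) ∨ p5) → p2) ∧ (p2 → ((p5 ⊕ p1) ∨ p5))   [eliminate ↔]
= (¬((p5 ⊕ p1) ∨ p5) ∨ p2) ∧ (p2 → ((p5 ⊕ p1) ∨ p5))   [eliminate →]
= (¬(((p5 ∨ p1) ∧ ¬(p5 ∧ p1)) ∨ p5) ∨ p2) ∧ (p2 → ((p5 ⊕ p1) ∨ p5))   [expand ⊕]
= (¬(((p5 ∨ p1) ∧ ¬(p5 ∧ p1)) ∨ p5) ∨ p2) ∧ (¬p2 ∨ (p5 ⊕ p1) ∨ p5)   [eliminate →]
= (¬(((p5 ∨ p1) ∧ ¬(p5 ∧ p1)) ∨ p5) ∨ p2) ∧ (¬p2 ∨ ((p5 ∨ p1) ∧ ¬(p5 ∧ p1)) ∨ p5)   [expand ⊕]
= ((¬((p5 ∨ p1) ∧ ¬(p5 ∧ p1)) ∧ ¬p5) ∨ p2) ∧ (¬p2 ∨ ((p5 ∨ p1) ∧ ¬(p5 ∧ p1)) ∨ p5)   [De Morgan]
= (((¬(p5 ∨ p1) ∨ ¬¬(p5 ∧ p1)) ∧ ¬p5) ∨ p2) ∧ (¬p2 ∨ ((p5 ∨ p1) ∧ ¬(p5 ∧ p1)) ∨ p5)   [De Morgan]
= ((((¬p5 ∧ ¬p1) ∨ ¬¬(p5 ∧ p1)) ∧ ¬p5) ∨ p2) ∧ (¬p2 ∨ ((p5 ∨ p1) ∧ ¬(p5 ∧ p1)) ∨ p5)   [De Morgan]
= ((((¬p5 ∧ ¬p1) ∨ (p5 ∧ p1)) ∧ ¬p5) ∨ p2) ∧ (¬p2 ∨ ((p5 ∨ p1) ∧ ¬(p5 ∧ p1)) ∨ p5)   [double negation]
= ((((¬p5 ∧ ¬p1) ∨ (p5 ∧ p1)) ∧ ¬p5) ∨ p2) ∧ (¬p2 ∨ ((p5 ∨ p1) ∧ (¬p5 ∨ ¬p1)) ∨ p5)   [De Morgan]
= (¬p5 ∨ p5 ∨ p2) ∧ (¬p5 ∨ p1 ∨ p2) ∧ (¬p1 ∨ p5 ∨ p2) ∧ (¬p1 ∨ p1 ∨ p2) ∧ (¬p5 ∨ p2) ∧ (¬p2 ∨ p5 ∨ p1 ∨ p5) ∧ (¬p2 ∨ ¬p5 ∨ ¬p1 ∨ p5)   [distribute ∨ over ∧]
= (¬p1 ∨ p5 ∨ p2) ∧ (¬p5 ∨ p2) ∧ (¬p2 ∨ p5 ∨ p1)   [simplify]

(¬p1 ∨ p5 ∨ p2) ∧ (¬p5 ∨ p2) ∧ (¬p2 ∨ p5 ∨ p1)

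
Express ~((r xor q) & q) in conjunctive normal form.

~q | r

~((r xor q) & q)
≡ ~((r | q) & ~(r & q) & q)   — expand xor
≡ ~(r | q) | ~~(r & q) | ~q   — De Morgan
≡ (~r & ~q) | ~~(r & q) | ~q   — De Morgan
≡ (~r & ~q) | (r & q) | ~q   — double negation
≡ (~r | r | ~q) & (~r | q | ~q) & (~q | r | ~q) & (~q | q | ~q)   — distribute | over &
≡ ~q | r   — simplify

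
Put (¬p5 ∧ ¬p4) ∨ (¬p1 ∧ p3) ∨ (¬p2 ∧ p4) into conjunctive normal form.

(¬p5 ∧ ¬p4) ∨ (¬p1 ∧ p3) ∨ (¬p2 ∧ p4)
⇔ (¬p5 ∨ ¬p1 ∨ ¬p2) ∧ (¬p5 ∨ ¬p1 ∨ p4) ∧ (¬p5 ∨ p3 ∨ ¬p2) ∧ (¬p5 ∨ p3 ∨ p4) ∧ (¬p4 ∨ ¬p1 ∨ ¬p2) ∧ (¬p4 ∨ ¬p1 ∨ p4) ∧ (¬p4 ∨ p3 ∨ ¬p2) ∧ (¬p4 ∨ p3 ∨ p4)
⇔ (¬p5 ∨ ¬p1 ∨ ¬p2) ∧ (¬p5 ∨ ¬p1 ∨ p4) ∧ (¬p5 ∨ p3 ∨ ¬p2) ∧ (¬p5 ∨ p3 ∨ p4) ∧ (¬p4 ∨ ¬p1 ∨ ¬p2) ∧ (¬p4 ∨ p3 ∨ ¬p2)

(¬p5 ∨ ¬p1 ∨ ¬p2) ∧ (¬p5 ∨ ¬p1 ∨ p4) ∧ (¬p5 ∨ p3 ∨ ¬p2) ∧ (¬p5 ∨ p3 ∨ p4) ∧ (¬p4 ∨ ¬p1 ∨ ¬p2) ∧ (¬p4 ∨ p3 ∨ ¬p2)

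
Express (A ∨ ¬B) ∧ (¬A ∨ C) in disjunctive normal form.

(A ∨ ¬B) ∧ (¬A ∨ C)
⇔ (A ∧ ¬A) ∨ (A ∧ C) ∨ (¬B ∧ ¬A) ∨ (¬B ∧ C)   [distribute ∧ over ∨]
⇔ (A ∧ C) ∨ (¬B ∧ ¬A) ∨ (¬B ∧ C)   [simplify]

(A ∧ C) ∨ (¬B ∧ ¬A) ∨ (¬B ∧ C)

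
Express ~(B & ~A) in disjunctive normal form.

~(B & ~A)
≡ ~B | ~~A   [De Morgan]
≡ ~B | A   [double negation]

~B | A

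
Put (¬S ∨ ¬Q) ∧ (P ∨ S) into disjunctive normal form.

(¬S ∨ ¬Q) ∧ (P ∨ S)
⇔ ¬S ∧ P ∨ ¬S ∧ S ∨ ¬Q ∧ P ∨ ¬Q ∧ S   [distribute ∧ over ∨]
⇔ ¬S ∧ P ∨ ¬Q ∧ P ∨ ¬Q ∧ S   [simplify]

¬S ∧ P ∨ ¬Q ∧ P ∨ ¬Q ∧ S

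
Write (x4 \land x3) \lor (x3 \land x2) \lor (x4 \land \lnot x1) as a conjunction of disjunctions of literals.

(x4 \land x3) \lor (x3 \land x2) \lor (x4 \land \lnot x1)
≡ (x4 \lor x3 \lor x4) \land (x4 \lor x3 \lor \lnot x1) \land (x4 \lor x2 \lor x4) \land (x4 \lor x2 \lor \lnot x1) \land (x3 \lor x3 \lor x4) \land (x3 \lor x3 \lor \lnot x1) \land (x3 \lor x2 \lor x4) \land (x3 \lor x2 \lor \lnot x1)   [distribute \lor over \land]
≡ (x4 \lor x3) \land (x4 \lor x2) \land (x3 \lor \lnot x1)   [simplify]

(x4 \lor x3) \land (x4 \lor x2) \land (x3 \lor \lnot x1)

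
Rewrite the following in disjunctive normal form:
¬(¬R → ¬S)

¬(¬R → ¬S)
= ¬(¬¬R ∨ ¬S)   [eliminate →]
= ¬¬¬R ∧ ¬¬S   [De Morgan]
= ¬R ∧ ¬¬S   [double negation]
= ¬R ∧ S   [double negation]

¬R ∧ S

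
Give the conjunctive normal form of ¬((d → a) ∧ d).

¬((d → a) ∧ d)
⇔ ¬((¬d ∨ a) ∧ d)   [eliminate →]
⇔ ¬(¬d ∨ a) ∨ ¬d   [De Morgan]
⇔ (¬¬d ∧ ¬a) ∨ ¬d   [De Morgan]
⇔ (d ∧ ¬a) ∨ ¬d   [double negation]
⇔ (d ∨ ¬d) ∧ (¬a ∨ ¬d)   [distribute ∨ over ∧]
⇔ ¬a ∨ ¬d   [simplify]

¬a ∨ ¬d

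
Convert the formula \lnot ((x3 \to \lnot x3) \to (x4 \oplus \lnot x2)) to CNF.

\lnot ((x3 \to \lnot x3) \to (x4 \oplus \lnot x2))
≡ \lnot (\lnot (x3 \to \lnot x3) \lor (x4 \oplus \lnot x2))   [eliminate \to]
≡ \lnot (\lnot (\lnot x3 \lor \lnot x3) \lor (x4 \oplus \lnot x2))   [eliminate \to]
≡ \lnot (\lnot (\lnot x3 \lor \lnot x3) \lor ((x4 \lor \lnot x2) \land \lnot (x4 \land \lnot x2)))   [expand \oplus]
≡ \lnot \lnot (\lnot x3 \lor \lnot x3) \land \lnot ((x4 \lor \lnot x2) \land \lnot (x4 \land \lnot x2))   [De Morgan]
≡ (\lnot x3 \lor \lnot x3) \land \lnot ((x4 \lor \lnot x2) \land \lnot (x4 \land \lnot x2))   [double negation]
≡ (\lnot x3 \lor \lnot x3) \land (\lnot (x4 \lor \lnot x2) \lor \lnot \lnot (x4 \land \lnot x2))   [De Morgan]
≡ (\lnot x3 \lor \lnot x3) \land ((\lnot x4 \land \lnot \lnot x2) \lor \lnot \lnot (x4 \land \lnot x2))   [De Morgan]
≡ (\lnot x3 \lor \lnot x3) \land ((\lnot x4 \land x2) \lor \lnot \lnot (x4 \land \lnot x2))   [double negation]
≡ (\lnot x3 \lor \lnot x3) \land ((\lnot x4 \land x2) \lor (x4 \land \lnot x2))   [double negation]
≡ (\lnot x3 \lor \lnot x3) \land (\lnot x4 \lor x4) \land (\lnot x4 \lor \lnot x2) \land (x2 \lor x4) \land (x2 \lor \lnot x2)   [distribute \lor over \land]
≡ \lnot x3 \land (\lnot x4 \lor \lnot x2) \land (x2 \lor x4)   [simplify]

\lnot x3 \land (\lnot x4 \lor \lnot x2) \land (x2 \lor x4)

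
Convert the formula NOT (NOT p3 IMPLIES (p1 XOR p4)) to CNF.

NOT p3 AND (NOT p1 OR p4) AND (NOT p4 OR p1)

NOT (NOT p3 IMPLIES (p1 XOR p4))
⇔ NOT (NOT NOT p3 OR (p1 XOR p4))   [eliminate IMPLIES]
⇔ NOT (NOT NOT p3 OR ((p1 OR p4) AND NOT (p1 AND p4)))   [expand XOR]
⇔ NOT NOT NOT p3 AND NOT ((p1 OR p4) AND NOT (p1 AND p4))   [De Morgan]
⇔ NOT p3 AND NOT ((p1 OR p4) AND NOT (p1 AND p4))   [double negation]
⇔ NOT p3 AND (NOT (p1 OR p4) OR NOT NOT (p1 AND p4))   [De Morgan]
⇔ NOT p3 AND ((NOT p1 AND NOT p4) OR NOT NOT (p1 AND p4))   [De Morgan]
⇔ NOT p3 AND ((NOT p1 AND NOT p4) OR (p1 AND p4))   [double negation]
⇔ NOT p3 AND (NOT p1 OR p1) AND (NOT p1 OR p4) AND (NOT p4 OR p1) AND (NOT p4 OR p4)   [distribute OR over AND]
⇔ NOT p3 AND (NOT p1 OR p4) AND (NOT p4 OR p1)   [simplify]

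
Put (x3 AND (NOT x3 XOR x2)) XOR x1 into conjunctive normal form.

(x3 AND (NOT x3 XOR x2)) XOR x1
= ((x3 AND (NOT x3 XOR x2)) OR x1) AND NOT (x3 AND (NOT x3 XOR x2) AND x1)   [expand XOR]
= ((x3 AND (NOT x3 OR x2) AND NOT (NOT x3 AND x2)) OR x1) AND NOT (x3 AND (NOT x3 XOR x2) AND x1)   [expand XOR]
= ((x3 AND (NOT x3 OR x2) AND NOT (NOT x3 AND x2)) OR x1) AND NOT (x3 AND (NOT x3 OR x2) AND NOT (NOT x3 AND x2) AND x1)   [expand XOR]
= ((x3 AND (NOT x3 OR x2) AND (NOT NOT x3 OR NOT x2)) OR x1) AND NOT (x3 AND (NOT x3 OR x2) AND NOT (NOT x3 AND x2) AND x1)   [De Morgan]
= ((x3 AND (NOT x3 OR x2) AND (x3 OR NOT x2)) OR x1) AND NOT (x3 AND (NOT x3 OR x2) AND NOT (NOT x3 AND x2) AND x1)   [double negation]
= ((x3 AND (NOT x3 OR x2) AND (x3 OR NOT x2)) OR x1) AND (NOT x3 OR NOT (NOT x3 OR x2) OR NOT NOT (NOT x3 AND x2) OR NOT x1)   [De Morgan]
= ((x3 AND (NOT x3 OR x2) AND (x3 OR NOT x2)) OR x1) AND (NOT x3 OR (NOT NOT x3 AND NOT x2) OR NOT NOT (NOT x3 AND x2) OR NOT x1)   [De Morgan]
= ((x3 AND (NOT x3 OR x2) AND (x3 OR NOT x2)) OR x1) AND (NOT x3 OR (x3 AND NOT x2) OR NOT NOT (NOT x3 AND x2) OR NOT x1)   [double negation]
= ((x3 AND (NOT x3 OR x2) AND (x3 OR NOT x2)) OR x1) AND (NOT x3 OR (x3 AND NOT x2) OR (NOT x3 AND x2) OR NOT x1)   [double negation]
= (x3 OR x1) AND (NOT x3 OR x2 OR x1) AND (x3 OR NOT x2 OR x1) AND (NOT x3 OR x3 OR NOT x3 OR NOT x1) AND (NOT x3 OR x3 OR x2 OR NOT x1) AND (NOT x3 OR NOT x2 OR NOT x3 OR NOT x1) AND (NOT x3 OR NOT x2 OR x2 OR NOT x1)   [distribute OR over AND]
= (x3 OR x1) AND (NOT x3 OR x2 OR x1) AND (NOT x3 OR NOT x2 OR NOT x1)   [simplify]

(x3 OR x1) AND (NOT x3 OR x2 OR x1) AND (NOT x3 OR NOT x2 OR NOT x1)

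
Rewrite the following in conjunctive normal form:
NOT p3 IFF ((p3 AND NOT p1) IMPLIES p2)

NOT p3 IFF ((p3 AND NOT p1) IMPLIES p2)
≡ (NOT p3 IMPLIES ((p3 AND NOT p1) IMPLIES p2)) AND (((p3 AND NOT p1) IMPLIES p2) IMPLIES NOT p3)   (eliminate IFF)
≡ (NOT NOT p3 OR ((p3 AND NOT p1) IMPLIES p2)) AND (((p3 AND NOT p1) IMPLIES p2) IMPLIES NOT p3)   (eliminate IMPLIES)
≡ (NOT NOT p3 OR NOT (p3 AND NOT p1) OR p2) AND (((p3 AND NOT p1) IMPLIES p2) IMPLIES NOT p3)   (eliminate IMPLIES)
≡ (NOT NOT p3 OR NOT (p3 AND NOT p1) OR p2) AND (NOT ((p3 AND NOT p1) IMPLIES p2) OR NOT p3)   (eliminate IMPLIES)
≡ (NOT NOT p3 OR NOT (p3 AND NOT p1) OR p2) AND (NOT (NOT (p3 AND NOT p1) OR p2) OR NOT p3)   (eliminate IMPLIES)
≡ (p3 OR NOT (p3 AND NOT p1) OR p2) AND (NOT (NOT (p3 AND NOT p1) OR p2) OR NOT p3)   (double negation)
≡ (p3 OR NOT p3 OR NOT NOT p1 OR p2) AND (NOT (NOT (p3 AND NOT p1) OR p2) OR NOT p3)   (De Morgan)
≡ (p3 OR NOT p3 OR p1 OR p2) AND (NOT (NOT (p3 AND NOT p1) OR p2) OR NOT p3)   (double negation)
≡ (p3 OR NOT p3 OR p1 OR p2) AND ((NOT NOT (p3 AND NOT p1) AND NOT p2) OR NOT p3)   (De Morgan)
≡ (p3 OR NOT p3 OR p1 OR p2) AND ((p3 AND NOT p1 AND NOT p2) OR NOT p3)   (double negation)
≡ (p3 OR NOT p3 OR p1 OR p2) AND (p3 OR NOT p3) AND (NOT p1 OR NOT p3) AND (NOT p2 OR NOT p3)   (distribute OR over AND)
≡ (NOT p1 OR NOT p3) AND (NOT p2 OR NOT p3)   (simplify)

(NOT p1 OR NOT p3) AND (NOT p2 OR NOT p3)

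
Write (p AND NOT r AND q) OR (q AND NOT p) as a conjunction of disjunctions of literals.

(NOT r OR NOT p) AND q

(p AND NOT r AND q) OR (q AND NOT p)
⇔ (p OR q) AND (p OR NOT p) AND (NOT r OR q) AND (NOT r OR NOT p) AND (q OR q) AND (q OR NOT p)
⇔ (NOT r OR NOT p) AND q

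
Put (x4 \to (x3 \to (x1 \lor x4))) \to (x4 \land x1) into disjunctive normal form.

x4 \land x1

(x4 \to (x3 \to (x1 \lor x4))) \to (x4 \land x1)
= \lnot (x4 \to (x3 \to (x1 \lor x4))) \lor (x4 \land x1)   [eliminate \to]
= \lnot (\lnot x4 \lor (x3 \to (x1 \lor x4))) \lor (x4 \land x1)   [eliminate \to]
= \lnot (\lnot x4 \lor \lnot x3 \lor x1 \lor x4) \lor (x4 \land x1)   [eliminate \to]
= (\lnot \lnot x4 \land \lnot \lnot x3 \land \lnot x1 \land \lnot x4) \lor (x4 \land x1)   [De Morgan]
= (x4 \land \lnot \lnot x3 \land \lnot x1 \land \lnot x4) \lor (x4 \land x1)   [double negation]
= (x4 \land x3 \land \lnot x1 \land \lnot x4) \lor (x4 \land x1)   [double negation]
= x4 \land x1   [simplify]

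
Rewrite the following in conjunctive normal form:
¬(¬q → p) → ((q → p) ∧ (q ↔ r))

q ∨ p ∨ ¬r

¬(¬q → p) → ((q → p) ∧ (q ↔ r))
≡ ¬¬(¬q → p) ∨ ((q → p) ∧ (q ↔ r))   [eliminate →]
≡ ¬¬(¬¬q ∨ p) ∨ ((q → p) ∧ (q ↔ r))   [eliminate →]
≡ ¬¬(¬¬q ∨ p) ∨ ((¬q ∨ p) ∧ (q ↔ r))   [eliminate →]
≡ ¬¬(¬¬q ∨ p) ∨ ((¬q ∨ p) ∧ (q → r) ∧ (r → q))   [eliminate ↔]
≡ ¬¬(¬¬q ∨ p) ∨ ((¬q ∨ p) ∧ (¬q ∨ r) ∧ (r → q))   [eliminate →]
≡ ¬¬(¬¬q ∨ p) ∨ ((¬q ∨ p) ∧ (¬q ∨ r) ∧ (¬r ∨ q))   [eliminate →]
≡ ¬¬q ∨ p ∨ ((¬q ∨ p) ∧ (¬q ∨ r) ∧ (¬r ∨ q))   [double negation]
≡ q ∨ p ∨ ((¬q ∨ p) ∧ (¬q ∨ r) ∧ (¬r ∨ q))   [double negation]
≡ (q ∨ p ∨ ¬q ∨ p) ∧ (q ∨ p ∨ ¬q ∨ r) ∧ (q ∨ p ∨ ¬r ∨ q)   [distribute ∨ over ∧]
≡ q ∨ p ∨ ¬r   [simplify]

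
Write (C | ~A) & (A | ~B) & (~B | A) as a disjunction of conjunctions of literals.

(C | ~A) & (A | ~B) & (~B | A)
≡ (C & A & ~B) | (C & A & A) | (C & ~B & ~B) | (C & ~B & A) | (~A & A & ~B) | (~A & A & A) | (~A & ~B & ~B) | (~A & ~B & A)   [distribute & over |]
≡ (C & A) | (C & ~B) | (~A & ~B)   [simplify]

(C & A) | (C & ~B) | (~A & ~B)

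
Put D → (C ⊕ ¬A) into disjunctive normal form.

¬D ∨ (C ∧ A) ∨ (¬C ∧ ¬A)

D → (C ⊕ ¬A)
≡ ¬D ∨ (C ⊕ ¬A)   — eliminate →
≡ ¬D ∨ (C ∧ ¬¬A) ∨ (¬C ∧ ¬A)   — expand ⊕
≡ ¬D ∨ (C ∧ A) ∨ (¬C ∧ ¬A)   — double negation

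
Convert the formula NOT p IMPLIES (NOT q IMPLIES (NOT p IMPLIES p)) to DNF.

p OR q

NOT p IMPLIES (NOT q IMPLIES (NOT p IMPLIES p))
≡ NOT NOT p OR (NOT q IMPLIES (NOT p IMPLIES p))
≡ NOT NOT p OR NOT NOT q OR (NOT p IMPLIES p)
≡ NOT NOT p OR NOT NOT q OR NOT NOT p OR p
≡ p OR NOT NOT q OR NOT NOT p OR p
≡ p OR q OR NOT NOT p OR p
≡ p OR q OR p OR p
≡ p OR q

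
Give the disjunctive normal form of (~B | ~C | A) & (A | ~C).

~C | A

(~B | ~C | A) & (A | ~C)
⇔ (~B & A) | (~B & ~C) | (~C & A) | (~C & ~C) | (A & A) | (A & ~C)   [distribute & over |]
⇔ ~C | A   [simplify]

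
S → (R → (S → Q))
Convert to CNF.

¬S ∨ ¬R ∨ Q

S → (R → (S → Q))
≡ ¬S ∨ (R → (S → Q))   — eliminate →
≡ ¬S ∨ ¬R ∨ (S → Q)   — eliminate →
≡ ¬S ∨ ¬R ∨ ¬S ∨ Q   — eliminate →
≡ ¬S ∨ ¬R ∨ Q   — simplify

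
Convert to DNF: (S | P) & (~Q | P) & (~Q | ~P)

(S & ~Q) | (P & ~Q)

(S | P) & (~Q | P) & (~Q | ~P)
≡ (S & ~Q & ~Q) | (S & ~Q & ~P) | (S & P & ~Q) | (S & P & ~P) | (P & ~Q & ~Q) | (P & ~Q & ~P) | (P & P & ~Q) | (P & P & ~P)   (distribute & over |)
≡ (S & ~Q) | (P & ~Q)   (simplify)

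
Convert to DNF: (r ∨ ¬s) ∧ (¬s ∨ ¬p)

(r ∨ ¬s) ∧ (¬s ∨ ¬p)
⇔ (r ∧ ¬s) ∨ (r ∧ ¬p) ∨ (¬s ∧ ¬s) ∨ (¬s ∧ ¬p)
⇔ (r ∧ ¬p) ∨ ¬s

(r ∧ ¬p) ∨ ¬s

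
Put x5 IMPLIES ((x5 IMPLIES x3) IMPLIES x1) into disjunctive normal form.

x5 IMPLIES ((x5 IMPLIES x3) IMPLIES x1)
≡ NOT x5 OR ((x5 IMPLIES x3) IMPLIES x1)   [eliminate IMPLIES]
≡ NOT x5 OR NOT (x5 IMPLIES x3) OR x1   [eliminate IMPLIES]
≡ NOT x5 OR NOT (NOT x5 OR x3) OR x1   [eliminate IMPLIES]
≡ NOT x5 OR (NOT NOT x5 AND NOT x3) OR x1   [De Morgan]
≡ NOT x5 OR (x5 AND NOT x3) OR x1   [double negation]

NOT x5 OR (x5 AND NOT x3) OR x1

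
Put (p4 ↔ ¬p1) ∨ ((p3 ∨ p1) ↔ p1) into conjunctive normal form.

(p4 ↔ ¬p1) ∨ ((p3 ∨ p1) ↔ p1)
≡ ((p4 → ¬p1) ∧ (¬p1 → p4)) ∨ ((p3 ∨ p1) ↔ p1)   [eliminate ↔]
≡ ((¬p4 ∨ ¬p1) ∧ (¬p1 → p4)) ∨ ((p3 ∨ p1) ↔ p1)   [eliminate →]
≡ ((¬p4 ∨ ¬p1) ∧ (¬¬p1 ∨ p4)) ∨ ((p3 ∨ p1) ↔ p1)   [eliminate →]
≡ ((¬p4 ∨ ¬p1) ∧ (¬¬p1 ∨ p4)) ∨ (((p3 ∨ p1) → p1) ∧ (p1 → (p3 ∨ p1)))   [eliminate ↔]
≡ ((¬p4 ∨ ¬p1) ∧ (¬¬p1 ∨ p4)) ∨ ((¬(p3 ∨ p1) ∨ p1) ∧ (p1 → (p3 ∨ p1)))   [eliminate →]
≡ ((¬p4 ∨ ¬p1) ∧ (¬¬p1 ∨ p4)) ∨ ((¬(p3 ∨ p1) ∨ p1) ∧ (¬p1 ∨ p3 ∨ p1))   [eliminate →]
≡ ((¬p4 ∨ ¬p1) ∧ (p1 ∨ p4)) ∨ ((¬(p3 ∨ p1) ∨ p1) ∧ (¬p1 ∨ p3 ∨ p1))   [double negation]
≡ ((¬p4 ∨ ¬p1) ∧ (p1 ∨ p4)) ∨ (((¬p3 ∧ ¬p1) ∨ p1) ∧ (¬p1 ∨ p3 ∨ p1))   [De Morgan]
≡ (¬p4 ∨ ¬p1 ∨ ¬p3 ∨ p1) ∧ (¬p4 ∨ ¬p1 ∨ ¬p1 ∨ p1) ∧ (¬p4 ∨ ¬p1 ∨ ¬p1 ∨ p3 ∨ p1) ∧ (p1 ∨ p4 ∨ ¬p3 ∨ p1) ∧ (p1 ∨ p4 ∨ ¬p1 ∨ p1) ∧ (p1 ∨ p4 ∨ ¬p1 ∨ p3 ∨ p1)   [distribute ∨ over ∧]
≡ p1 ∨ p4 ∨ ¬p3   [simplify]

p1 ∨ p4 ∨ ¬p3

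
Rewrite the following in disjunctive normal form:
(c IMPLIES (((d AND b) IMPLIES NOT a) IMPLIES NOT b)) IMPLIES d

(c IMPLIES (((d AND b) IMPLIES NOT a) IMPLIES NOT b)) IMPLIES d
≡ NOT (c IMPLIES (((d AND b) IMPLIES NOT a) IMPLIES NOT b)) OR d   [eliminate IMPLIES]
≡ NOT (NOT c OR (((d AND b) IMPLIES NOT a) IMPLIES NOT b)) OR d   [eliminate IMPLIES]
≡ NOT (NOT c OR NOT ((d AND b) IMPLIES NOT a) OR NOT b) OR d   [eliminate IMPLIES]
≡ NOT (NOT c OR NOT (NOT (d AND b) OR NOT a) OR NOT b) OR d   [eliminate IMPLIES]
≡ (NOT NOT c AND NOT NOT (NOT (d AND b) OR NOT a) AND NOT NOT b) OR d   [De Morgan]
≡ (c AND NOT NOT (NOT (d AND b) OR NOT a) AND NOT NOT b) OR d   [double negation]
≡ (c AND (NOT (d AND b) OR NOT a) AND NOT NOT b) OR d   [double negation]
≡ (c AND (NOT d OR NOT b OR NOT a) AND NOT NOT b) OR d   [De Morgan]
≡ (c AND (NOT d OR NOT b OR NOT a) AND b) OR d   [double negation]
≡ (c AND NOT d AND b) OR (c AND NOT b AND b) OR (c AND NOT a AND b) OR d   [distribute AND over OR]
≡ (c AND NOT d AND b) OR (c AND NOT a AND b) OR d   [simplify]

(c AND NOT d AND b) OR (c AND NOT a AND b) OR d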